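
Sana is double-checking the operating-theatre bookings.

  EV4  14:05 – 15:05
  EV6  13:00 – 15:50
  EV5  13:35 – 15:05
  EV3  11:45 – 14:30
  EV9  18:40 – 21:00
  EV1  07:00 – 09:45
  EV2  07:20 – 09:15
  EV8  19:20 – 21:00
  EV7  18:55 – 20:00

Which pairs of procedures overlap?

EV1 & EV2, EV3 & EV4, EV3 & EV5, EV3 & EV6, EV4 & EV5, EV4 & EV6, EV5 & EV6, EV7 & EV8, EV7 & EV9, EV8 & EV9

Two intervals overlap when each starts before the other ends.
Sorted by start: EV1, EV2, EV3, EV6, EV5, EV4, EV9, EV7, EV8.
EV2 starts before EV1 ends → EV1 and EV2 overlap.
EV3 starts after EV1 ends, so nothing later overlaps EV1 either.
EV3 starts after EV2 ends, so nothing later overlaps EV2 either.
EV6 starts before EV3 ends → EV3 and EV6 overlap.
EV5 starts before EV3 ends → EV3 and EV5 overlap.
EV4 starts before EV3 ends → EV3 and EV4 overlap.
EV9 starts after EV3 ends, so nothing later overlaps EV3 either.
EV5 starts before EV6 ends → EV6 and EV5 overlap.
EV4 starts before EV6 ends → EV6 and EV4 overlap.
EV9 starts after EV6 ends, so nothing later overlaps EV6 either.
EV4 starts before EV5 ends → EV5 and EV4 overlap.
EV9 starts after EV5 ends, so nothing later overlaps EV5 either.
EV9 starts after EV4 ends, so nothing later overlaps EV4 either.
EV7 starts before EV9 ends → EV9 and EV7 overlap.
EV8 starts before EV9 ends → EV9 and EV8 overlap.
EV8 starts before EV7 ends → EV7 and EV8 overlap.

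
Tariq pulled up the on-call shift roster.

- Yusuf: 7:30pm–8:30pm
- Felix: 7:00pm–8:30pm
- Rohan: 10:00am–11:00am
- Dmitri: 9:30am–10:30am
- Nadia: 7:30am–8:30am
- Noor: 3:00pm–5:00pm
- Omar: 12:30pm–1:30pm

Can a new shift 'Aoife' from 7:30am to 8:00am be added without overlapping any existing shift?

No — it overlaps Nadia

Nadia: starts 7:30am before Aoife ends 8:00am, and ends 8:30am after Aoife starts 7:30am → overlap.
Dmitri: starts 9:30am at or after Aoife ends 8:00am → clear.
Rohan: starts 10:00am at or after Aoife ends 8:00am → clear.
Omar: starts 12:30pm at or after Aoife ends 8:00am → clear.
Noor: starts 3:00pm at or after Aoife ends 8:00am → clear.
Felix: starts 7:00pm at or after Aoife ends 8:00am → clear.
Yusuf: starts 7:30pm at or after Aoife ends 8:00am → clear.
Aoife overlaps Nadia.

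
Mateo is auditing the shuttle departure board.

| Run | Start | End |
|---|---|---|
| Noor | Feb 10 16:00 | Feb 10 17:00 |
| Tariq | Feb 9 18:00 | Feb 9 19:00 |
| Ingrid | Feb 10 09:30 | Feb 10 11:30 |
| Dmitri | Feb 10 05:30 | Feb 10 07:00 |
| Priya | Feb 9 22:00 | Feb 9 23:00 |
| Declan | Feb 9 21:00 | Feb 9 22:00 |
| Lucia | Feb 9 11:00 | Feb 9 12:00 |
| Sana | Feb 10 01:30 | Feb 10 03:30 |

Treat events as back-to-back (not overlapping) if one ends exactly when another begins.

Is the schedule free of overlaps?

Yes

Check each pair: they overlap iff neither finishes before the other starts.
Sorted by start: Lucia, Tariq, Declan, Priya, Sana, Dmitri, Ingrid, Noor.
Tariq starts after Lucia ends; Lucia is clear from here.
Declan starts after Tariq ends; Tariq is clear from here.
Priya starts exactly when Declan ends (back-to-back, no overlap); Declan is clear from here.
Sana starts after Priya ends; Priya is clear from here.
Dmitri starts after Sana ends; Sana is clear from here.
Ingrid starts after Dmitri ends; Dmitri is clear from here.
Noor starts after Ingrid ends.
Every pair is clear; the schedule has no overlaps.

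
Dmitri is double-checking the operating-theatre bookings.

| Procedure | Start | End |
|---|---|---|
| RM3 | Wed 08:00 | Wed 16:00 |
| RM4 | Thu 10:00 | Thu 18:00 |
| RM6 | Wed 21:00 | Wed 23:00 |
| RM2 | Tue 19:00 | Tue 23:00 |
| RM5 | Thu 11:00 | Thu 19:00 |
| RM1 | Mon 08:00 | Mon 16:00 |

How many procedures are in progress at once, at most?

Sort all start/end points and keep a running count:
Mon 08:00 start RM1 → 1
Mon 16:00 end RM1 → 0
Tue 19:00 start RM2 → 1
Tue 23:00 end RM2 → 0
Wed 08:00 start RM3 → 1
Wed 16:00 end RM3 → 0
Wed 21:00 start RM6 → 1
Wed 23:00 end RM6 → 0
Thu 10:00 start RM4 → 1
Thu 11:00 start RM5 → 2
Thu 18:00 end RM4 → 1
Thu 19:00 end RM5 → 0
Peak is 2, at Thu 11:00 (RM4, RM5).

2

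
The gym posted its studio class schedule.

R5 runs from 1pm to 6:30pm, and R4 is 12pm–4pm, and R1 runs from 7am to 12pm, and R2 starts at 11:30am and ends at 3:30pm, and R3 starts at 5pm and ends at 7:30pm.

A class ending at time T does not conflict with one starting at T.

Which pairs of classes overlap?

R1 & R2, R2 & R4, R2 & R5, R3 & R5, R4 & R5

Sorted by start: R1, R2, R4, R5, R3.
R2 starts before R1 ends → R1 and R2 overlap.
R4 starts exactly when R1 ends (back-to-back, no overlap), so R1 has no further overlaps.
R4 starts before R2 ends → R2 and R4 overlap.
R5 starts before R2 ends → R2 and R5 overlap.
R3 starts after R2 ends.
R5 starts before R4 ends → R4 and R5 overlap.
R3 starts after R4 ends.
R3 starts before R5 ends → R5 and R3 overlap.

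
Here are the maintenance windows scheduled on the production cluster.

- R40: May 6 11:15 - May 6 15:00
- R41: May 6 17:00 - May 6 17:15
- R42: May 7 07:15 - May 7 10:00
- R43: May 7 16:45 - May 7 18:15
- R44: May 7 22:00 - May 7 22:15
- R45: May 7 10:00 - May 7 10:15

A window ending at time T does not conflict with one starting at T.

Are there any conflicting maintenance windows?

No

Two intervals overlap when each starts before the other ends.
Sorted by start: R40, R41, R42, R45, R43, R44.
R41 starts after R40 ends — done with R40.
R42 starts after R41 ends — done with R41.
R45 starts exactly when R42 ends (back-to-back, no overlap) — done with R42.
R43 starts after R45 ends — done with R45.
R44 starts after R43 ends.
Every pair is clear; the schedule has no overlaps.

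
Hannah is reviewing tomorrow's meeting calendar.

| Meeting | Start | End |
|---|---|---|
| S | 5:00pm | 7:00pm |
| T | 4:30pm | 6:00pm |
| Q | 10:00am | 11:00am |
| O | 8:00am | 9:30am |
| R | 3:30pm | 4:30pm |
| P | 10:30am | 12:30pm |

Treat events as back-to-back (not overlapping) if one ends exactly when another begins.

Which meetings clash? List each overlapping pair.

Two intervals overlap when each starts before the other ends.
Sorted by start: O, Q, P, R, T, S.
Q starts after O ends — done with O.
P starts before Q ends → Q and P overlap.
R starts after Q ends — done with Q.
R starts after P ends — done with P.
T starts exactly when R ends (back-to-back, no overlap) — done with R.
S starts before T ends → T and S overlap.

P & Q, S & T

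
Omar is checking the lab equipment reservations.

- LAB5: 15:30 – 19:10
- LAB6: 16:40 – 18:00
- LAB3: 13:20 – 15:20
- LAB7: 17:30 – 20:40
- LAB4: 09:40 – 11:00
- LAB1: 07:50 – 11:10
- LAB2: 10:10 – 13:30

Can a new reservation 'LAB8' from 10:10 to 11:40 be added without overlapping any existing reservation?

LAB1: starts 07:50 before LAB8 ends 11:40, and ends 11:10 after LAB8 starts 10:10 → overlap.
LAB4: starts 09:40 before LAB8 ends 11:40, and ends 11:00 after LAB8 starts 10:10 → overlap.
LAB2: starts 10:10 before LAB8 ends 11:40, and ends 13:30 after LAB8 starts 10:10 → overlap.
LAB3: starts 13:20 at or after LAB8 ends 11:40 → clear.
LAB5: starts 15:30 at or after LAB8 ends 11:40 → clear.
LAB6: starts 16:40 at or after LAB8 ends 11:40 → clear.
LAB7: starts 17:30 at or after LAB8 ends 11:40 → clear.
LAB8 overlaps LAB1, LAB2, LAB4.

No — it overlaps LAB1, LAB2, LAB4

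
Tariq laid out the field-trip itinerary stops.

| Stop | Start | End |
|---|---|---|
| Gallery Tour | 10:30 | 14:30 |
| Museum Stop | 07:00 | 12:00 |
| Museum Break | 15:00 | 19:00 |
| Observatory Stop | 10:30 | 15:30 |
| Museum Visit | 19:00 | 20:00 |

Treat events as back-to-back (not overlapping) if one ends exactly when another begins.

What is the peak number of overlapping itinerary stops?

Sweep the timeline, counting +1 at each start and −1 at each end (ends before starts at a tie):
07:00 start Museum Stop → 1
10:30 start Gallery Tour → 2
10:30 start Observatory Stop → 3
12:00 end Museum Stop → 2
14:30 end Gallery Tour → 1
15:00 start Museum Break → 2
15:30 end Observatory Stop → 1
19:00 end Museum Break → 0
19:00 start Museum Visit → 1
20:00 end Museum Visit → 0
Peak is 3, at 10:30 (Gallery Tour, Museum Stop, Observatory Stop).

3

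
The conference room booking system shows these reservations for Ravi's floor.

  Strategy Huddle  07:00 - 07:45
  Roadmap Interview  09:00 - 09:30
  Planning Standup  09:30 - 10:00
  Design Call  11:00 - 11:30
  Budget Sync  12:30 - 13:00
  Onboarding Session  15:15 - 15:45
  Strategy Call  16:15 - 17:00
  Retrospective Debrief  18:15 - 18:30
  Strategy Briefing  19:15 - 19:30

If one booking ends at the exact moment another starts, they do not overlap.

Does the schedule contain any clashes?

Sorted by start: Strategy Huddle, Roadmap Interview, Planning Standup, Design Call, Budget Sync, Onboarding Session, Strategy Call, Retrospective Debrief, Strategy Briefing.
Roadmap Interview starts after Strategy Huddle ends, so Strategy Huddle has no further overlaps.
Planning Standup starts exactly when Roadmap Interview ends (back-to-back, no overlap), so Roadmap Interview has no further overlaps.
Design Call starts after Planning Standup ends, so Planning Standup has no further overlaps.
Budget Sync starts after Design Call ends, so Design Call has no further overlaps.
Onboarding Session starts after Budget Sync ends, so Budget Sync has no further overlaps.
Strategy Call starts after Onboarding Session ends, so Onboarding Session has no further overlaps.
Retrospective Debrief starts after Strategy Call ends, so Strategy Call has no further overlaps.
Strategy Briefing starts after Retrospective Debrief ends.
Every pair is clear; the schedule has no overlaps.

No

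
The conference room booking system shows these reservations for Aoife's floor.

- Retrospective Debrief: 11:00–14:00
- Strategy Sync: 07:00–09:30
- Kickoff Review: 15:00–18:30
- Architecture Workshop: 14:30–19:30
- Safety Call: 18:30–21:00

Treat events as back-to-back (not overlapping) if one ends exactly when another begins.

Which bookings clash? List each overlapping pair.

Architecture Workshop & Kickoff Review, Architecture Workshop & Safety Call

Sorted by start: Strategy Sync, Retrospective Debrief, Architecture Workshop, Kickoff Review, Safety Call.
Retrospective Debrief starts after Strategy Sync ends — done with Strategy Sync.
Architecture Workshop starts after Retrospective Debrief ends — done with Retrospective Debrief.
Kickoff Review starts before Architecture Workshop ends → Architecture Workshop and Kickoff Review overlap.
Safety Call starts before Architecture Workshop ends → Architecture Workshop and Safety Call overlap.
Safety Call starts exactly when Kickoff Review ends (back-to-back, no overlap).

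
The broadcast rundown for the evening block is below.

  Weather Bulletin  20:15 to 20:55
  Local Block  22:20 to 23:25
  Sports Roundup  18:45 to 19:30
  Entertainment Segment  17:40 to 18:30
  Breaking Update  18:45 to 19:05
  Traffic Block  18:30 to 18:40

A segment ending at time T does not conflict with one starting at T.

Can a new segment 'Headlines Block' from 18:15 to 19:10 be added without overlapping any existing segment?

No — it overlaps Breaking Update, Entertainment Segment, Sports Roundup, Traffic Block

Entertainment Segment: starts 17:40 before Headlines Block ends 19:10, and ends 18:30 after Headlines Block starts 18:15 → overlap.
Traffic Block: starts 18:30 before Headlines Block ends 19:10, and ends 18:40 after Headlines Block starts 18:15 → overlap.
Sports Roundup: starts 18:45 before Headlines Block ends 19:10, and ends 19:30 after Headlines Block starts 18:15 → overlap.
Breaking Update: starts 18:45 before Headlines Block ends 19:10, and ends 19:05 after Headlines Block starts 18:15 → overlap.
Weather Bulletin: starts 20:15 at or after Headlines Block ends 19:10 → clear.
Local Block: starts 22:20 at or after Headlines Block ends 19:10 → clear.
Headlines Block overlaps Entertainment Segment, Sports Roundup, Breaking Update, Traffic Block.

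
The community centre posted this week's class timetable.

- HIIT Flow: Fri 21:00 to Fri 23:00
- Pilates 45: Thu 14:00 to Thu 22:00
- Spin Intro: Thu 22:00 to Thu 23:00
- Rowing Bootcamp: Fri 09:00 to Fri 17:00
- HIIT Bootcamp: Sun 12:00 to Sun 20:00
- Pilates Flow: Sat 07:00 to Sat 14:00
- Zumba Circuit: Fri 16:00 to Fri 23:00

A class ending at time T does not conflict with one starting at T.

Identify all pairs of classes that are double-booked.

Sorted by start: Pilates 45, Spin Intro, Rowing Bootcamp, Zumba Circuit, HIIT Flow, Pilates Flow, HIIT Bootcamp.
Spin Intro starts exactly when Pilates 45 ends (back-to-back, no overlap), so nothing later overlaps Pilates 45 either.
Rowing Bootcamp starts after Spin Intro ends, so nothing later overlaps Spin Intro either.
Zumba Circuit starts before Rowing Bootcamp ends → Rowing Bootcamp and Zumba Circuit overlap.
HIIT Flow starts after Rowing Bootcamp ends, so nothing later overlaps Rowing Bootcamp either.
HIIT Flow starts before Zumba Circuit ends → Zumba Circuit and HIIT Flow overlap.
Pilates Flow starts after Zumba Circuit ends, so nothing later overlaps Zumba Circuit either.
Pilates Flow starts after HIIT Flow ends, so nothing later overlaps HIIT Flow either.
HIIT Bootcamp starts after Pilates Flow ends.

HIIT Flow & Zumba Circuit, Rowing Bootcamp & Zumba Circuit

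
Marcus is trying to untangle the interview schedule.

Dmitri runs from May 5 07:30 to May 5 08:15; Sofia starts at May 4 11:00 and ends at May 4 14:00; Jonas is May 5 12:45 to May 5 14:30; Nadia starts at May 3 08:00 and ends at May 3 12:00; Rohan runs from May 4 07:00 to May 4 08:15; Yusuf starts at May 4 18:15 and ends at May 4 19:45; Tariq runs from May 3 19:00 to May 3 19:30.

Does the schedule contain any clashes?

Two intervals overlap when each starts before the other ends.
Sorted by start: Nadia, Tariq, Rohan, Sofia, Yusuf, Dmitri, Jonas.
Tariq starts after Nadia ends; Nadia is clear from here.
Rohan starts after Tariq ends; Tariq is clear from here.
Sofia starts after Rohan ends; Rohan is clear from here.
Yusuf starts after Sofia ends; Sofia is clear from here.
Dmitri starts after Yusuf ends; Yusuf is clear from here.
Jonas starts after Dmitri ends.
Every pair is clear; the schedule has no overlaps.

No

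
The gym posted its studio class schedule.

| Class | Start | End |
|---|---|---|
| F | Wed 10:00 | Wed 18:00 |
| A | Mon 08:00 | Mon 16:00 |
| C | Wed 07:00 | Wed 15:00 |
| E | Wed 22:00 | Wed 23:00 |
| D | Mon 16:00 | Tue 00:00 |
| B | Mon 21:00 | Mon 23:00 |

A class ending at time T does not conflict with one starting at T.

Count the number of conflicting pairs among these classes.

Sorted by start: A, D, B, C, F, E.
D starts exactly when A ends (back-to-back, no overlap); A is clear from here.
B starts before D ends → D and B overlap.
C starts after D ends; D is clear from here.
C starts after B ends; B is clear from here.
F starts before C ends → C and F overlap.
E starts after C ends.
E starts after F ends.
Overlapping pairs: B & D, C & F — 2 in total.

2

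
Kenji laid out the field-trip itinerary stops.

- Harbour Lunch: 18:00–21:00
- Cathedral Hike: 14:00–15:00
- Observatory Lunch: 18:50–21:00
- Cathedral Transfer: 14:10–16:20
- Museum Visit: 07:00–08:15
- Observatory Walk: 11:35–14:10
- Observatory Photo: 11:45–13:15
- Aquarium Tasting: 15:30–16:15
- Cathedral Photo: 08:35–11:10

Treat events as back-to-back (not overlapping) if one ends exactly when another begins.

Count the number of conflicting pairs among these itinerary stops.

5

Check each pair: they overlap iff neither finishes before the other starts.
Sorted by start: Museum Visit, Cathedral Photo, Observatory Walk, Observatory Photo, Cathedral Hike, Cathedral Transfer, Aquarium Tasting, Harbour Lunch, Observatory Lunch.
Cathedral Photo starts after Museum Visit ends; Museum Visit is clear from here.
Observatory Walk starts after Cathedral Photo ends; Cathedral Photo is clear from here.
Observatory Photo starts before Observatory Walk ends → Observatory Walk and Observatory Photo overlap.
Cathedral Hike starts before Observatory Walk ends → Observatory Walk and Cathedral Hike overlap.
Cathedral Transfer starts exactly when Observatory Walk ends (back-to-back, no overlap); Observatory Walk is clear from here.
Cathedral Hike starts after Observatory Photo ends; Observatory Photo is clear from here.
Cathedral Transfer starts before Cathedral Hike ends → Cathedral Hike and Cathedral Transfer overlap.
Aquarium Tasting starts after Cathedral Hike ends; Cathedral Hike is clear from here.
Aquarium Tasting starts before Cathedral Transfer ends → Cathedral Transfer and Aquarium Tasting overlap.
Harbour Lunch starts after Cathedral Transfer ends; Cathedral Transfer is clear from here.
Harbour Lunch starts after Aquarium Tasting ends; Aquarium Tasting is clear from here.
Observatory Lunch starts before Harbour Lunch ends → Harbour Lunch and Observatory Lunch overlap.
Overlapping pairs: Aquarium Tasting & Cathedral Transfer, Cathedral Hike & Cathedral Transfer, Cathedral Hike & Observatory Walk, Harbour Lunch & Observatory Lunch, Observatory Photo & Observatory Walk — 5 in total.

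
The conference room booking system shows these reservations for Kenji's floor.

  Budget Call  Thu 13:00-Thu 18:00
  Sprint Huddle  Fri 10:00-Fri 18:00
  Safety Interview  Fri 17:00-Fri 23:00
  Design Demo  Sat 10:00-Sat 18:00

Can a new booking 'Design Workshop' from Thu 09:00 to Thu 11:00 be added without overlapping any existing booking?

Budget Call: starts Thu 13:00 at or after Design Workshop ends Thu 11:00 → clear.
Sprint Huddle: starts Fri 10:00 at or after Design Workshop ends Thu 11:00 → clear.
Safety Interview: starts Fri 17:00 at or after Design Workshop ends Thu 11:00 → clear.
Design Demo: starts Sat 10:00 at or after Design Workshop ends Thu 11:00 → clear.

Yes — the slot is free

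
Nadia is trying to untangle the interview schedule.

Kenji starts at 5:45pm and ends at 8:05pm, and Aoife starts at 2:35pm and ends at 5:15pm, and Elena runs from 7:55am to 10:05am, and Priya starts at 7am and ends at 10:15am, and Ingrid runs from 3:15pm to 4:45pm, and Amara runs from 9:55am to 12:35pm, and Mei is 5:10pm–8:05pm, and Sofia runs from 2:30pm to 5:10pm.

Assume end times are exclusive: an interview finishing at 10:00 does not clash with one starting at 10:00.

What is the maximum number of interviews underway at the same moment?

3

Sort all start/end points and keep a running count:
7am start Priya → 1
7:55am start Elena → 2
9:55am start Amara → 3
10:05am end Elena → 2
10:15am end Priya → 1
12:35pm end Amara → 0
2:30pm start Sofia → 1
2:35pm start Aoife → 2
3:15pm start Ingrid → 3
4:45pm end Ingrid → 2
5:10pm end Sofia → 1
5:10pm start Mei → 2
5:15pm end Aoife → 1
5:45pm start Kenji → 2
8:05pm end Kenji → 1
8:05pm end Mei → 0
Peak is 3, at 9:55am (Amara, Elena, Priya).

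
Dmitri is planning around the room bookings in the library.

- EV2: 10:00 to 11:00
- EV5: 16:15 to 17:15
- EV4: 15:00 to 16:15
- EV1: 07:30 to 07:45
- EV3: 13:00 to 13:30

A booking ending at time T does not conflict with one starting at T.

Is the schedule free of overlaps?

Yes

Two intervals overlap when each starts before the other ends.
Sorted by start: EV1, EV2, EV3, EV4, EV5.
EV2 starts after EV1 ends — done with EV1.
EV3 starts after EV2 ends — done with EV2.
EV4 starts after EV3 ends — done with EV3.
EV5 starts exactly when EV4 ends (back-to-back, no overlap).
Every pair is clear; the schedule has no overlaps.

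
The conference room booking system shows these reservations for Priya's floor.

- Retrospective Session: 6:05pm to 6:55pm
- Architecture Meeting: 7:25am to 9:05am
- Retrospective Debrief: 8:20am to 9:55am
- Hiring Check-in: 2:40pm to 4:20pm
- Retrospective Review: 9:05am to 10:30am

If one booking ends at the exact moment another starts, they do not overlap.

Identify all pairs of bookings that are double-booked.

Architecture Meeting & Retrospective Debrief, Retrospective Debrief & Retrospective Review

Sorted by start: Architecture Meeting, Retrospective Debrief, Retrospective Review, Hiring Check-in, Retrospective Session.
Retrospective Debrief starts before Architecture Meeting ends → Architecture Meeting and Retrospective Debrief overlap.
Retrospective Review starts exactly when Architecture Meeting ends (back-to-back, no overlap) — done with Architecture Meeting.
Retrospective Review starts before Retrospective Debrief ends → Retrospective Debrief and Retrospective Review overlap.
Hiring Check-in starts after Retrospective Debrief ends — done with Retrospective Debrief.
Hiring Check-in starts after Retrospective Review ends — done with Retrospective Review.
Retrospective Session starts after Hiring Check-in ends.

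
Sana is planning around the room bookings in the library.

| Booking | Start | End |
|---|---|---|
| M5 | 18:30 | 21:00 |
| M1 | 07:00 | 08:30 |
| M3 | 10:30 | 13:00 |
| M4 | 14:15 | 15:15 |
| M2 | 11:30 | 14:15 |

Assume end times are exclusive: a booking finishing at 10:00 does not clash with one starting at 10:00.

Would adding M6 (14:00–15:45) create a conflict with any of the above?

M1: ends 08:30 at or before M6 starts 14:00 → clear.
M3: ends 13:00 at or before M6 starts 14:00 → clear.
M2: starts 11:30 before M6 ends 15:45, and ends 14:15 after M6 starts 14:00 → overlap.
M4: starts 14:15 before M6 ends 15:45, and ends 15:15 after M6 starts 14:00 → overlap.
M5: starts 18:30 at or after M6 ends 15:45 → clear.
M6 overlaps M2, M4.

Yes — it overlaps M2, M4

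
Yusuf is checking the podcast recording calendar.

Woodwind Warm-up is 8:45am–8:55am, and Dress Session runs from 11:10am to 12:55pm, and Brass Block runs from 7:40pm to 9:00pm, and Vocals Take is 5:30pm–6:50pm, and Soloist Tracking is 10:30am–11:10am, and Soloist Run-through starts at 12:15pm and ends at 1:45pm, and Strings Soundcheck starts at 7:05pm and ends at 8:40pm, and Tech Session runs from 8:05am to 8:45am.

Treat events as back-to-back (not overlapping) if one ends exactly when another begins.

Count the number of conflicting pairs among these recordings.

2

Sorted by start: Tech Session, Woodwind Warm-up, Soloist Tracking, Dress Session, Soloist Run-through, Vocals Take, Strings Soundcheck, Brass Block.
Woodwind Warm-up starts exactly when Tech Session ends (back-to-back, no overlap), so Tech Session has no further overlaps.
Soloist Tracking starts after Woodwind Warm-up ends, so Woodwind Warm-up has no further overlaps.
Dress Session starts exactly when Soloist Tracking ends (back-to-back, no overlap), so Soloist Tracking has no further overlaps.
Soloist Run-through starts before Dress Session ends → Dress Session and Soloist Run-through overlap.
Vocals Take starts after Dress Session ends, so Dress Session has no further overlaps.
Vocals Take starts after Soloist Run-through ends, so Soloist Run-through has no further overlaps.
Strings Soundcheck starts after Vocals Take ends, so Vocals Take has no further overlaps.
Brass Block starts before Strings Soundcheck ends → Strings Soundcheck and Brass Block overlap.
Overlapping pairs: Brass Block & Strings Soundcheck, Dress Session & Soloist Run-through — 2 in total.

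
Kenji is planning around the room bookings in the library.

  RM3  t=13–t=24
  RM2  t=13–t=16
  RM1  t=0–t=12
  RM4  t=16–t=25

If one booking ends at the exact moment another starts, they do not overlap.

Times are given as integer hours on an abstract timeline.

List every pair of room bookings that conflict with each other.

RM2 & RM3, RM3 & RM4

Sorted by start: RM1, RM2, RM3, RM4.
RM2 starts after RM1 ends, so RM1 has no further overlaps.
RM3 starts before RM2 ends → RM2 and RM3 overlap.
RM4 starts exactly when RM2 ends (back-to-back, no overlap).
RM4 starts before RM3 ends → RM3 and RM4 overlap.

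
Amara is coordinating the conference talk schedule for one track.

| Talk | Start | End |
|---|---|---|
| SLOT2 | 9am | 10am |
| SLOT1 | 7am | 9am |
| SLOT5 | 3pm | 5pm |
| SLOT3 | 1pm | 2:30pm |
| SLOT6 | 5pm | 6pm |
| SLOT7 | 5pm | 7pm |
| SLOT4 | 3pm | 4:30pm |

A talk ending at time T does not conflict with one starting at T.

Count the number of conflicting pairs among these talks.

2

Two intervals overlap when each starts before the other ends.
Sorted by start: SLOT1, SLOT2, SLOT3, SLOT4, SLOT5, SLOT6, SLOT7.
SLOT2 starts exactly when SLOT1 ends (back-to-back, no overlap) — done with SLOT1.
SLOT3 starts after SLOT2 ends — done with SLOT2.
SLOT4 starts after SLOT3 ends — done with SLOT3.
SLOT5 starts before SLOT4 ends → SLOT4 and SLOT5 overlap.
SLOT6 starts after SLOT4 ends — done with SLOT4.
SLOT6 starts exactly when SLOT5 ends (back-to-back, no overlap) — done with SLOT5.
SLOT7 starts before SLOT6 ends → SLOT6 and SLOT7 overlap.
Overlapping pairs: SLOT4 & SLOT5, SLOT6 & SLOT7 — 2 in total.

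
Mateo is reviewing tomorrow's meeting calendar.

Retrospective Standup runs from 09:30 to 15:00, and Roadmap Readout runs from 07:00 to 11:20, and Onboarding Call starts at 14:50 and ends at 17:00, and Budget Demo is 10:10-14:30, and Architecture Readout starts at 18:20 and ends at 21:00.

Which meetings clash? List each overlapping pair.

Budget Demo & Retrospective Standup, Budget Demo & Roadmap Readout, Onboarding Call & Retrospective Standup, Retrospective Standup & Roadmap Readout

Check each pair: they overlap iff neither finishes before the other starts.
Sorted by start: Roadmap Readout, Retrospective Standup, Budget Demo, Onboarding Call, Architecture Readout.
Retrospective Standup starts before Roadmap Readout ends → Roadmap Readout and Retrospective Standup overlap.
Budget Demo starts before Roadmap Readout ends → Roadmap Readout and Budget Demo overlap.
Onboarding Call starts after Roadmap Readout ends, so Roadmap Readout has no further overlaps.
Budget Demo starts before Retrospective Standup ends → Retrospective Standup and Budget Demo overlap.
Onboarding Call starts before Retrospective Standup ends → Retrospective Standup and Onboarding Call overlap.
Architecture Readout starts after Retrospective Standup ends.
Onboarding Call starts after Budget Demo ends, so Budget Demo has no further overlaps.
Architecture Readout starts after Onboarding Call ends.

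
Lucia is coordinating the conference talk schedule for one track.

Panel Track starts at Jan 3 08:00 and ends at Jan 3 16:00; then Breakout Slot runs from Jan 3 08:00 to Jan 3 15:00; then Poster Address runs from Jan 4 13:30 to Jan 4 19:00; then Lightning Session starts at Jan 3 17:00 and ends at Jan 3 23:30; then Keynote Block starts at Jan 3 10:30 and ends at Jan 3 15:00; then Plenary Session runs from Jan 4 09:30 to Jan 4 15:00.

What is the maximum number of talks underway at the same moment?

Sweep the timeline, counting +1 at each start and −1 at each end (ends before starts at a tie):
Jan 3 08:00 start Breakout Slot → 1
Jan 3 08:00 start Panel Track → 2
Jan 3 10:30 start Keynote Block → 3
Jan 3 15:00 end Breakout Slot → 2
Jan 3 15:00 end Keynote Block → 1
Jan 3 16:00 end Panel Track → 0
Jan 3 17:00 start Lightning Session → 1
Jan 3 23:30 end Lightning Session → 0
Jan 4 09:30 start Plenary Session → 1
Jan 4 13:30 start Poster Address → 2
Jan 4 15:00 end Plenary Session → 1
Jan 4 19:00 end Poster Address → 0
Peak is 3, at Jan 3 10:30 (Breakout Slot, Keynote Block, Panel Track).

3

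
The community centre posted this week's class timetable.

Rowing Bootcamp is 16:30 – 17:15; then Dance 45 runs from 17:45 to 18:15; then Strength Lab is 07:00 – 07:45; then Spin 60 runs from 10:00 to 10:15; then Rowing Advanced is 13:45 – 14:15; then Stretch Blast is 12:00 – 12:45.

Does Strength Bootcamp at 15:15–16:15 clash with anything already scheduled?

No — it doesn't clash with anything

Strength Lab: ends 07:45 at or before Strength Bootcamp starts 15:15 → clear.
Spin 60: ends 10:15 at or before Strength Bootcamp starts 15:15 → clear.
Stretch Blast: ends 12:45 at or before Strength Bootcamp starts 15:15 → clear.
Rowing Advanced: ends 14:15 at or before Strength Bootcamp starts 15:15 → clear.
Rowing Bootcamp: starts 16:30 at or after Strength Bootcamp ends 16:15 → clear.
Dance 45: starts 17:45 at or after Strength Bootcamp ends 16:15 → clear.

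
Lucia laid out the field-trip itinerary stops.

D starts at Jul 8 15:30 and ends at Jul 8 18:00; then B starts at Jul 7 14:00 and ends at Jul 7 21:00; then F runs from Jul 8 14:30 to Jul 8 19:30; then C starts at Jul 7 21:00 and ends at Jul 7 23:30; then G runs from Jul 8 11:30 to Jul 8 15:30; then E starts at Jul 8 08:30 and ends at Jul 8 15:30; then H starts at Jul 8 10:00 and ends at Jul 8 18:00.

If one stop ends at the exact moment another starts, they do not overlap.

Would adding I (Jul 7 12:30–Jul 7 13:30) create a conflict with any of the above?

No — it doesn't clash with anything

B: starts Jul 7 14:00 at or after I ends Jul 7 13:30 → clear.
C: starts Jul 7 21:00 at or after I ends Jul 7 13:30 → clear.
E: starts Jul 8 08:30 at or after I ends Jul 7 13:30 → clear.
H: starts Jul 8 10:00 at or after I ends Jul 7 13:30 → clear.
G: starts Jul 8 11:30 at or after I ends Jul 7 13:30 → clear.
F: starts Jul 8 14:30 at or after I ends Jul 7 13:30 → clear.
D: starts Jul 8 15:30 at or after I ends Jul 7 13:30 → clear.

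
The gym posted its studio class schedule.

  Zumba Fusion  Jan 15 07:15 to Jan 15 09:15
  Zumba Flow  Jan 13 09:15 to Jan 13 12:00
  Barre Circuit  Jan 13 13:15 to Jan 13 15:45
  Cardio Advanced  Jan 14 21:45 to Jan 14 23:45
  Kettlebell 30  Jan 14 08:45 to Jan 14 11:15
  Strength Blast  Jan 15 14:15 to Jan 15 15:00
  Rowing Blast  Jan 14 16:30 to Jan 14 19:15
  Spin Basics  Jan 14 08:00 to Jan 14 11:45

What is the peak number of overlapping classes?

Sweep the timeline, counting +1 at each start and −1 at each end (ends before starts at a tie):
Jan 13 09:15 start Zumba Flow → 1
Jan 13 12:00 end Zumba Flow → 0
Jan 13 13:15 start Barre Circuit → 1
Jan 13 15:45 end Barre Circuit → 0
Jan 14 08:00 start Spin Basics → 1
Jan 14 08:45 start Kettlebell 30 → 2
Jan 14 11:15 end Kettlebell 30 → 1
Jan 14 11:45 end Spin Basics → 0
Jan 14 16:30 start Rowing Blast → 1
Jan 14 19:15 end Rowing Blast → 0
Jan 14 21:45 start Cardio Advanced → 1
Jan 14 23:45 end Cardio Advanced → 0
Jan 15 07:15 start Zumba Fusion → 1
Jan 15 09:15 end Zumba Fusion → 0
Jan 15 14:15 start Strength Blast → 1
Jan 15 15:00 end Strength Blast → 0
Peak is 2, at Jan 14 08:45 (Kettlebell 30, Spin Basics).

2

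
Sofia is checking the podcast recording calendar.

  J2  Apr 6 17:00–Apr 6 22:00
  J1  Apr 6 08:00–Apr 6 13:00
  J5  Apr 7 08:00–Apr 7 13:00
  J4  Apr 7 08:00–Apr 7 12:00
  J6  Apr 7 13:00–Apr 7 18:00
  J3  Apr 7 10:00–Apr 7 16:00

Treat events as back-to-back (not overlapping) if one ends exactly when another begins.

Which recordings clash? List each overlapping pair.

J3 & J4, J3 & J5, J3 & J6, J4 & J5

Sorted by start: J1, J2, J4, J5, J3, J6.
J2 starts after J1 ends — done with J1.
J4 starts after J2 ends — done with J2.
J5 starts before J4 ends → J4 and J5 overlap.
J3 starts before J4 ends → J4 and J3 overlap.
J6 starts after J4 ends.
J3 starts before J5 ends → J5 and J3 overlap.
J6 starts exactly when J5 ends (back-to-back, no overlap).
J6 starts before J3 ends → J3 and J6 overlap.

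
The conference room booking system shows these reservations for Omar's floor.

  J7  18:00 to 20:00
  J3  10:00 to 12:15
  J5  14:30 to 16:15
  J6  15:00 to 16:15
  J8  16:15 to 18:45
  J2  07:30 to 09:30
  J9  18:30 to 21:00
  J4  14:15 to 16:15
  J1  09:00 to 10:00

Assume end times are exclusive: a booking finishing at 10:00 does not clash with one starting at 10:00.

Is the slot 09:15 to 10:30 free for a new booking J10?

J2: starts 07:30 before J10 ends 10:30, and ends 09:30 after J10 starts 09:15 → overlap.
J1: starts 09:00 before J10 ends 10:30, and ends 10:00 after J10 starts 09:15 → overlap.
J3: starts 10:00 before J10 ends 10:30, and ends 12:15 after J10 starts 09:15 → overlap.
J4: starts 14:15 at or after J10 ends 10:30 → clear.
J5: starts 14:30 at or after J10 ends 10:30 → clear.
J6: starts 15:00 at or after J10 ends 10:30 → clear.
J8: starts 16:15 at or after J10 ends 10:30 → clear.
J7: starts 18:00 at or after J10 ends 10:30 → clear.
J9: starts 18:30 at or after J10 ends 10:30 → clear.
J10 overlaps J1, J2, J3.

No — it overlaps J1, J2, J3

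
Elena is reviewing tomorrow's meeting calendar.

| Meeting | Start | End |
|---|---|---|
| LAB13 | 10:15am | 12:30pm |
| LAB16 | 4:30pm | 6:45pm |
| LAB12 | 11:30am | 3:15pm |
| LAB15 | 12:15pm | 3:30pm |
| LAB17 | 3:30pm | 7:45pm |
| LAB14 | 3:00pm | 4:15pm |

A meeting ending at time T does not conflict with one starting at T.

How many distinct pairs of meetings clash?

Sorted by start: LAB13, LAB12, LAB15, LAB14, LAB17, LAB16.
LAB12 starts before LAB13 ends → LAB13 and LAB12 overlap.
LAB15 starts before LAB13 ends → LAB13 and LAB15 overlap.
LAB14 starts after LAB13 ends, so LAB13 has no further overlaps.
LAB15 starts before LAB12 ends → LAB12 and LAB15 overlap.
LAB14 starts before LAB12 ends → LAB12 and LAB14 overlap.
LAB17 starts after LAB12 ends, so LAB12 has no further overlaps.
LAB14 starts before LAB15 ends → LAB15 and LAB14 overlap.
LAB17 starts exactly when LAB15 ends (back-to-back, no overlap), so LAB15 has no further overlaps.
LAB17 starts before LAB14 ends → LAB14 and LAB17 overlap.
LAB16 starts after LAB14 ends.
LAB16 starts before LAB17 ends → LAB17 and LAB16 overlap.
Overlapping pairs: LAB12 & LAB13, LAB12 & LAB14, LAB12 & LAB15, LAB13 & LAB15, LAB14 & LAB15, LAB14 & LAB17, LAB16 & LAB17 — 7 in total.

7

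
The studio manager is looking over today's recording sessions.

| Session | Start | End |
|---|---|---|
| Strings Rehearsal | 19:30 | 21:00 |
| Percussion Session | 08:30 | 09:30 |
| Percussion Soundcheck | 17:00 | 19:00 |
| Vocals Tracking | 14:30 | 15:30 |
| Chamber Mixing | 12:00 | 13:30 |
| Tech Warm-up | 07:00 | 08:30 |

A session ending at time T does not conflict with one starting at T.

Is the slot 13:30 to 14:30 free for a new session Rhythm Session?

Yes — the slot is free

Tech Warm-up: ends 08:30 at or before Rhythm Session starts 13:30 → clear.
Percussion Session: ends 09:30 at or before Rhythm Session starts 13:30 → clear.
Chamber Mixing: ends 13:30 at or before Rhythm Session starts 13:30 → clear.
Vocals Tracking: starts 14:30 at or after Rhythm Session ends 14:30 → clear.
Percussion Soundcheck: starts 17:00 at or after Rhythm Session ends 14:30 → clear.
Strings Rehearsal: starts 19:30 at or after Rhythm Session ends 14:30 → clear.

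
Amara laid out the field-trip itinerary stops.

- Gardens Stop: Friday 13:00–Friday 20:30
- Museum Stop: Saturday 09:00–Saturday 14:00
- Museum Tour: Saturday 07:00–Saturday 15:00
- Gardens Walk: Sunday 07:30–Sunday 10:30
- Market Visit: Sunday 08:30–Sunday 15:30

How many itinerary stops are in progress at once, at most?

2

Sort all start/end points and keep a running count:
Friday 13:00 start Gardens Stop → 1
Friday 20:30 end Gardens Stop → 0
Saturday 07:00 start Museum Tour → 1
Saturday 09:00 start Museum Stop → 2
Saturday 14:00 end Museum Stop → 1
Saturday 15:00 end Museum Tour → 0
Sunday 07:30 start Gardens Walk → 1
Sunday 08:30 start Market Visit → 2
Sunday 10:30 end Gardens Walk → 1
Sunday 15:30 end Market Visit → 0
Peak is 2, at Saturday 09:00 (Museum Stop, Museum Tour).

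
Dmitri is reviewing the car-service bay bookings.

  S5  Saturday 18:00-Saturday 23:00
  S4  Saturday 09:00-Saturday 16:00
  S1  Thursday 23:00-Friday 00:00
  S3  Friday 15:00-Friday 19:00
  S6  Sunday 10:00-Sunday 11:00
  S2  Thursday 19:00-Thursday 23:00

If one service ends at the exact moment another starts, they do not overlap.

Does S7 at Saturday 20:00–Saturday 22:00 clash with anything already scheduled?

S2: ends Thursday 23:00 at or before S7 starts Saturday 20:00 → clear.
S1: ends Friday 00:00 at or before S7 starts Saturday 20:00 → clear.
S3: ends Friday 19:00 at or before S7 starts Saturday 20:00 → clear.
S4: ends Saturday 16:00 at or before S7 starts Saturday 20:00 → clear.
S5: starts Saturday 18:00 before S7 ends Saturday 22:00, and ends Saturday 23:00 after S7 starts Saturday 20:00 → overlap.
S6: starts Sunday 10:00 at or after S7 ends Saturday 22:00 → clear.
S7 overlaps S5.

Yes — it overlaps S5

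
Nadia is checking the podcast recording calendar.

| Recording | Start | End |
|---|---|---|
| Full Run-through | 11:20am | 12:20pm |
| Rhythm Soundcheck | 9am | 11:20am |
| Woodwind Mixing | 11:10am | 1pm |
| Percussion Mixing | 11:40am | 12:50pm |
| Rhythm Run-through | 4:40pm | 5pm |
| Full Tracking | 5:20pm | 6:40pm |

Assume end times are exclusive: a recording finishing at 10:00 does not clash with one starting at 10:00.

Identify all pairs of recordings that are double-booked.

Full Run-through & Percussion Mixing, Full Run-through & Woodwind Mixing, Percussion Mixing & Woodwind Mixing, Rhythm Soundcheck & Woodwind Mixing

Sorted by start: Rhythm Soundcheck, Woodwind Mixing, Full Run-through, Percussion Mixing, Rhythm Run-through, Full Tracking.
Woodwind Mixing starts before Rhythm Soundcheck ends → Rhythm Soundcheck and Woodwind Mixing overlap.
Full Run-through starts exactly when Rhythm Soundcheck ends (back-to-back, no overlap) — done with Rhythm Soundcheck.
Full Run-through starts before Woodwind Mixing ends → Woodwind Mixing and Full Run-through overlap.
Percussion Mixing starts before Woodwind Mixing ends → Woodwind Mixing and Percussion Mixing overlap.
Rhythm Run-through starts after Woodwind Mixing ends — done with Woodwind Mixing.
Percussion Mixing starts before Full Run-through ends → Full Run-through and Percussion Mixing overlap.
Rhythm Run-through starts after Full Run-through ends — done with Full Run-through.
Rhythm Run-through starts after Percussion Mixing ends — done with Percussion Mixing.
Full Tracking starts after Rhythm Run-through ends.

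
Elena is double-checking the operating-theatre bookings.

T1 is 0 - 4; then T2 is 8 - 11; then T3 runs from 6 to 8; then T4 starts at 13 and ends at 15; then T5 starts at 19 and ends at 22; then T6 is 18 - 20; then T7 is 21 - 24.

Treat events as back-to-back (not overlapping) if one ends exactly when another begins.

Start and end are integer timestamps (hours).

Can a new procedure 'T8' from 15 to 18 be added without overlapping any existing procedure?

T1: ends 4 at or before T8 starts 15 → clear.
T3: ends 8 at or before T8 starts 15 → clear.
T2: ends 11 at or before T8 starts 15 → clear.
T4: ends 15 at or before T8 starts 15 → clear.
T6: starts 18 at or after T8 ends 18 → clear.
T5: starts 19 at or after T8 ends 18 → clear.
T7: starts 21 at or after T8 ends 18 → clear.

Yes — the slot is free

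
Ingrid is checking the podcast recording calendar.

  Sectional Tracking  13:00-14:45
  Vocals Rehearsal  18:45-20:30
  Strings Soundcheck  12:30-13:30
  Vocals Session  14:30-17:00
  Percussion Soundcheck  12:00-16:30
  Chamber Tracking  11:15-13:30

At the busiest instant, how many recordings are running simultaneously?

Sort all start/end points and keep a running count:
11:15 start Chamber Tracking → 1
12:00 start Percussion Soundcheck → 2
12:30 start Strings Soundcheck → 3
13:00 start Sectional Tracking → 4
13:30 end Chamber Tracking → 3
13:30 end Strings Soundcheck → 2
14:30 start Vocals Session → 3
14:45 end Sectional Tracking → 2
16:30 end Percussion Soundcheck → 1
17:00 end Vocals Session → 0
18:45 start Vocals Rehearsal → 1
20:30 end Vocals Rehearsal → 0
Peak is 4, at 13:00 (Chamber Tracking, Percussion Soundcheck, Sectional Tracking, Strings Soundcheck).

4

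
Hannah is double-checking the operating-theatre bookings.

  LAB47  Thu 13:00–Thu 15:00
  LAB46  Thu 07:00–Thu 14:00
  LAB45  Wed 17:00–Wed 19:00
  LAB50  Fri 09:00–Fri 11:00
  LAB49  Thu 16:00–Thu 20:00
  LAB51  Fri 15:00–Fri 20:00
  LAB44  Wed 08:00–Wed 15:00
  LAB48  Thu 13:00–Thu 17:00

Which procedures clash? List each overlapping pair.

LAB46 & LAB47, LAB46 & LAB48, LAB47 & LAB48, LAB48 & LAB49

Two intervals overlap when each starts before the other ends.
Sorted by start: LAB44, LAB45, LAB46, LAB47, LAB48, LAB49, LAB50, LAB51.
LAB45 starts after LAB44 ends, so LAB44 has no further overlaps.
LAB46 starts after LAB45 ends, so LAB45 has no further overlaps.
LAB47 starts before LAB46 ends → LAB46 and LAB47 overlap.
LAB48 starts before LAB46 ends → LAB46 and LAB48 overlap.
LAB49 starts after LAB46 ends, so LAB46 has no further overlaps.
LAB48 starts before LAB47 ends → LAB47 and LAB48 overlap.
LAB49 starts after LAB47 ends, so LAB47 has no further overlaps.
LAB49 starts before LAB48 ends → LAB48 and LAB49 overlap.
LAB50 starts after LAB48 ends, so LAB48 has no further overlaps.
LAB50 starts after LAB49 ends, so LAB49 has no further overlaps.
LAB51 starts after LAB50 ends.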